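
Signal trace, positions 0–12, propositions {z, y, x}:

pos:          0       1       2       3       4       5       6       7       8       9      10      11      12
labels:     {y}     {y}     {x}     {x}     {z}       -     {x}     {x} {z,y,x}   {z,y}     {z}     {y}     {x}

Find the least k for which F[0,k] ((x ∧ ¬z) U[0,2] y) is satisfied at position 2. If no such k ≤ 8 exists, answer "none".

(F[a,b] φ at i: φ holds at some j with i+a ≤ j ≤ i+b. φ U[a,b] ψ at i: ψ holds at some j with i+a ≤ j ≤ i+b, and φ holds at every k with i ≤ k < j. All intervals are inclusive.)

Scan j = 2,3,… for ((x ∧ ¬z) U[0,2] y):
  j=2: fails
  j=3: fails
  j=4: fails
  j=5: fails
  j=6: holds
First hit at j=6, so smallest k = 6-2 = 4.

4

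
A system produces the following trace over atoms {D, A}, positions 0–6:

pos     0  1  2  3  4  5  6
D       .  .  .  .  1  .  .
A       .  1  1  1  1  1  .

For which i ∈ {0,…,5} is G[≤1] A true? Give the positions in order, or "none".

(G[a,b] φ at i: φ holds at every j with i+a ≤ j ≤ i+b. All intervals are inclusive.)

Evaluate at each i in [0,5]:
  i=0: ✗ (fails at j=0)
  i=1: ✓ (all of [1,2])
  i=2: ✓ (all of [2,3])
  i=3: ✓ (all of [3,4])
  i=4: ✓ (all of [4,5])
  i=5: ✗ (fails at j=6)

1, 2, 3, 4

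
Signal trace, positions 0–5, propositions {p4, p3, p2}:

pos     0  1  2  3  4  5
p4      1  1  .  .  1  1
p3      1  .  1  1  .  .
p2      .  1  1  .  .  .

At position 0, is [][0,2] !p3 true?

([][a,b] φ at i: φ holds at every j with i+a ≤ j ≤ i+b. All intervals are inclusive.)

No

Check !p3 at every j in [0,2]:
  j=0: false
  j=1: true
  j=2: false
Fails at j=0 → formula fails.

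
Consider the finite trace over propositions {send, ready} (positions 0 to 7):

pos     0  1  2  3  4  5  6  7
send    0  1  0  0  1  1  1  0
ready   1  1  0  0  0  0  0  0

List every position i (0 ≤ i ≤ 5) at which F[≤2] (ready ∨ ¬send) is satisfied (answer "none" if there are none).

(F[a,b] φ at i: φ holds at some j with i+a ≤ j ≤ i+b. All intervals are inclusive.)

Evaluate at each i in [0,5]:
  i=0: ✓ (witness j=0)
  i=1: ✓ (witness j=1)
  i=2: ✓ (witness j=2)
  i=3: ✓ (witness j=3)
  i=4: ✗ (none in [4,6])
  i=5: ✓ (witness j=7)

0, 1, 2, 3, 5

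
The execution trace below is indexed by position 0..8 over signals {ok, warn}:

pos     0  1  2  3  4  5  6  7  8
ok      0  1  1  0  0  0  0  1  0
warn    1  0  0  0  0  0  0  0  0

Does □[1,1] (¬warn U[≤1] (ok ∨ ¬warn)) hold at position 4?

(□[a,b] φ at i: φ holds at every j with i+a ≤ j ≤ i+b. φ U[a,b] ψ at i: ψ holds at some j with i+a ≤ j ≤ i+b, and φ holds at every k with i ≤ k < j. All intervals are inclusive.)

Check (¬warn U[≤1] (ok ∨ ¬warn)) at every j in [5,5]:
  j=5: holds
All positions satisfy it → formula holds.

True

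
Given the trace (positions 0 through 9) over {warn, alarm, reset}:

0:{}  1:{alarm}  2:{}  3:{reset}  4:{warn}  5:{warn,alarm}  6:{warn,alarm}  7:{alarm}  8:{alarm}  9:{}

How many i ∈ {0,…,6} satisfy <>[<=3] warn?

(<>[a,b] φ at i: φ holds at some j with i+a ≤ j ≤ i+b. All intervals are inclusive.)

Evaluate at each i in [0,6]:
  i=0: ✗ (none in [0,3])
  i=1: ✓ (witness j=4)
  i=2: ✓ (witness j=4)
  i=3: ✓ (witness j=4)
  i=4: ✓ (witness j=4)
  i=5: ✓ (witness j=5)
  i=6: ✓ (witness j=6)
Positions where it holds: {1, 2, 3, 4, 5, 6} → 6.

6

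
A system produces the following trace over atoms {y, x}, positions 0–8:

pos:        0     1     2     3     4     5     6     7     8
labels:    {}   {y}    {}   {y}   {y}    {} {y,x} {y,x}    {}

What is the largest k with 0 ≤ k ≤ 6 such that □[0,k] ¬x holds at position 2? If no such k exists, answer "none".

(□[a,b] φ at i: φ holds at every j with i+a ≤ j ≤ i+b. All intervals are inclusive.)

3

¬x must hold from j=2 onward; find where it first fails.
  j=2: holds
  j=3: holds
  j=4: holds
  j=5: holds
  j=6: fails
Holds on [2,5], so largest k = 3.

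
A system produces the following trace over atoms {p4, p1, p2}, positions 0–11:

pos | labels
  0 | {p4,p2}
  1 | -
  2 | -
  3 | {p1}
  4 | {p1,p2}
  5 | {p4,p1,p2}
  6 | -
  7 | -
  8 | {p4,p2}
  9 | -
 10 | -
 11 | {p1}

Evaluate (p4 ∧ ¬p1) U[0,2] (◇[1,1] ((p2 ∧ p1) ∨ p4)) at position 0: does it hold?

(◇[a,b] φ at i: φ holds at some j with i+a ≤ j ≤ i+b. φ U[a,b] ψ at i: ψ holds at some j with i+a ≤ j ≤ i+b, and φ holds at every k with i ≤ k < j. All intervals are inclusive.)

Need some j in [0,2] with ◇[1,1] ((p2 ∧ p1) ∨ p4), and (p4 ∧ ¬p1) at every k in [0,j-1].
  j=0: ◇[1,1] ((p2 ∧ p1) ∨ p4) — fails (none in [1,1]).
  j=1: ◇[1,1] ((p2 ∧ p1) ∨ p4) — fails (none in [2,2]).
  j=2: ◇[1,1] ((p2 ∧ p1) ∨ p4) — fails (none in [3,3]).
No j in the window works → until fails.

No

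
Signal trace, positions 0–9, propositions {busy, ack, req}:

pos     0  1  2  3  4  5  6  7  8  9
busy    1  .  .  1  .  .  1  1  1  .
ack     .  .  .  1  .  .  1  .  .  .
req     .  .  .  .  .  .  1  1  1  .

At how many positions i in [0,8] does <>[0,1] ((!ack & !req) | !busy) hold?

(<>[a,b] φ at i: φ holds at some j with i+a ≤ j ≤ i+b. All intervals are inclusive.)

7

Evaluate at each i in [0,8]:
  i=0: ✓ (witness j=0)
  i=1: ✓ (witness j=1)
  i=2: ✓ (witness j=2)
  i=3: ✓ (witness j=4)
  i=4: ✓ (witness j=4)
  i=5: ✓ (witness j=5)
  i=6: ✗ (none in [6,7])
  i=7: ✗ (none in [7,8])
  i=8: ✓ (witness j=9)
Positions where it holds: {0, 1, 2, 3, 4, 5, 8} → 7.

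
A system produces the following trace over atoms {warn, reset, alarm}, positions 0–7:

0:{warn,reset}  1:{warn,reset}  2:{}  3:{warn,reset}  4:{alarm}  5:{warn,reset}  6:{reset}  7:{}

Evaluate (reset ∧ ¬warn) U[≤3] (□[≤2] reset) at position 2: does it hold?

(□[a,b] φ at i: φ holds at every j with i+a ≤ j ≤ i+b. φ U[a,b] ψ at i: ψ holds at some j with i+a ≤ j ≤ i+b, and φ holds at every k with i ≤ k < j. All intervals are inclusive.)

Need some j in [2,5] with □[≤2] reset, and (reset ∧ ¬warn) at every k in [2,j-1].
  j=2: □[≤2] reset — fails at 2.
  j=3: □[≤2] reset — fails at 4.
  j=4: □[≤2] reset — fails at 4.
  j=5: □[≤2] reset — fails at 7.
No j in the window works → until fails.

Does not hold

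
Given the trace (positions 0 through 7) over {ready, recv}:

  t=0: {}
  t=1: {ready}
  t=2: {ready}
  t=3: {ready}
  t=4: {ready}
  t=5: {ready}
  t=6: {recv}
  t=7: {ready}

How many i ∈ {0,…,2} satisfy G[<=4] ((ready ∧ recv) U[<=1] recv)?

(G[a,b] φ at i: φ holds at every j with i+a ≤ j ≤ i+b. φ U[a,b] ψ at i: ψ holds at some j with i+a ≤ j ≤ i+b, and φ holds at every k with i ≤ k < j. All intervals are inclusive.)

0

Evaluate at each i in [0,2]:
  i=0: ✗ (fails at j=0)
  i=1: ✗ (fails at j=1)
  i=2: ✗ (fails at j=2)
Positions where it holds: {} → 0.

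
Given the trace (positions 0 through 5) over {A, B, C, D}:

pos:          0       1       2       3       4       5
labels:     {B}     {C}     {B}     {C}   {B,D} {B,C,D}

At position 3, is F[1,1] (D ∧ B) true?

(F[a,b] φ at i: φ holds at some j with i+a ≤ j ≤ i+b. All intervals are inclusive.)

Holds

Check (D ∧ B) at each j in [4,4]:
  j=4: true
Found at j=4 → formula holds.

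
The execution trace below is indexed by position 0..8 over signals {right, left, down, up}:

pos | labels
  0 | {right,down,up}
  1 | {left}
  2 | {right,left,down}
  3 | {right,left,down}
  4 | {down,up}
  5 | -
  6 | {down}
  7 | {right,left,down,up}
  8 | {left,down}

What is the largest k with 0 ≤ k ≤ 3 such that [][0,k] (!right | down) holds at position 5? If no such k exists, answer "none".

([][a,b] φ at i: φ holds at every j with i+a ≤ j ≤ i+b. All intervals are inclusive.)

3

(!right | down) must hold from j=5 onward; find where it first fails.
  j=5: holds
  j=6: holds
  j=7: holds
  j=8: holds
Holds through j=8; largest k = 3.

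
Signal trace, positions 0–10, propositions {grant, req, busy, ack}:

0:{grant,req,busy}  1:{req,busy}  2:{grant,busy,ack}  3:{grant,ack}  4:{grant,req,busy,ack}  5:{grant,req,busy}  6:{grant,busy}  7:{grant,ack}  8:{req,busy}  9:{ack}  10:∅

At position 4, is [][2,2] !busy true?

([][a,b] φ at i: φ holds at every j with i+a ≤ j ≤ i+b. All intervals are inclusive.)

Check !busy at every j in [6,6]:
  j=6: false
Fails at j=6 → formula fails.

Does not hold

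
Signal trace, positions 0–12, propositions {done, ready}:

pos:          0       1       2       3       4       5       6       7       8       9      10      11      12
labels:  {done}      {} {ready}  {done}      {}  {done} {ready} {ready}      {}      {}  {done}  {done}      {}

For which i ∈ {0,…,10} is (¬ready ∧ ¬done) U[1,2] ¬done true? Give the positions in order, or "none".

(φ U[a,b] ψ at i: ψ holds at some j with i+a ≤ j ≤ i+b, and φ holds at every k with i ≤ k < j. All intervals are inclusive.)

Evaluate at each i in [0,10]:
  i=0: ✗ (lhs fails at k=0 before rhs at j=1)
  i=1: ✓ (rhs at j=2; lhs holds on [1,1])
  i=2: ✗ (lhs fails at k=2 before rhs at j=4)
  i=3: ✗ (lhs fails at k=3 before rhs at j=4)
  i=4: ✗ (lhs fails at k=5 before rhs at j=6)
  i=5: ✗ (lhs fails at k=5 before rhs at j=6)
  i=6: ✗ (lhs fails at k=6 before rhs at j=7)
  i=7: ✗ (lhs fails at k=7 before rhs at j=8)
  i=8: ✓ (rhs at j=9; lhs holds on [8,8])
  i=9: ✗ (no rhs in [10,11])
  i=10: ✗ (lhs fails at k=10 before rhs at j=12)

1, 8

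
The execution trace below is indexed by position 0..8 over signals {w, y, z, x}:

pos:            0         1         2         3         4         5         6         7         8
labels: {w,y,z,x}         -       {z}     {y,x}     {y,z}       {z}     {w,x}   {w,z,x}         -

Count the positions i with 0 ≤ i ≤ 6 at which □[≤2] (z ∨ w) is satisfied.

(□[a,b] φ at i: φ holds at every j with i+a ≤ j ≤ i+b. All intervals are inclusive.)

2

Evaluate at each i in [0,6]:
  i=0: ✗ (fails at j=1)
  i=1: ✗ (fails at j=1)
  i=2: ✗ (fails at j=3)
  i=3: ✗ (fails at j=3)
  i=4: ✓ (all of [4,6])
  i=5: ✓ (all of [5,7])
  i=6: ✗ (fails at j=8)
Positions where it holds: {4, 5} → 2.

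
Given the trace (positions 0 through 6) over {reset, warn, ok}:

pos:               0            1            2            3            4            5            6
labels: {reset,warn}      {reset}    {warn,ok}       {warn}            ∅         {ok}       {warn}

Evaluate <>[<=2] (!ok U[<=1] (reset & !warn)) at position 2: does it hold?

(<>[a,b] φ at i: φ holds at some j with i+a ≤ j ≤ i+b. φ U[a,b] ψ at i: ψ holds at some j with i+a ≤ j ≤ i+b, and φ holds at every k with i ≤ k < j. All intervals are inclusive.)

Check (!ok U[<=1] (reset & !warn)) at each j in [2,4]:
  j=2: fails
  j=3: fails
  j=4: fails
No position in the window satisfies it → formula fails.

Does not hold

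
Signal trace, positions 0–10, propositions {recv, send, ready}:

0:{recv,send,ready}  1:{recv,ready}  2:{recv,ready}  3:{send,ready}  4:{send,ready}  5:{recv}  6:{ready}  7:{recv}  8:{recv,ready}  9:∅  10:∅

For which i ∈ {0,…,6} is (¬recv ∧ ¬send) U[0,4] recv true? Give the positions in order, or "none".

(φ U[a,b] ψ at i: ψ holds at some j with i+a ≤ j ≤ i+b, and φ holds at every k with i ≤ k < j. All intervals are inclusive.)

Evaluate at each i in [0,6]:
  i=0: ✓ (rhs at j=0)
  i=1: ✓ (rhs at j=1)
  i=2: ✓ (rhs at j=2)
  i=3: ✗ (lhs fails at k=3 before rhs at j=5)
  i=4: ✗ (lhs fails at k=4 before rhs at j=5)
  i=5: ✓ (rhs at j=5)
  i=6: ✓ (rhs at j=7; lhs holds on [6,6])

0, 1, 2, 5, 6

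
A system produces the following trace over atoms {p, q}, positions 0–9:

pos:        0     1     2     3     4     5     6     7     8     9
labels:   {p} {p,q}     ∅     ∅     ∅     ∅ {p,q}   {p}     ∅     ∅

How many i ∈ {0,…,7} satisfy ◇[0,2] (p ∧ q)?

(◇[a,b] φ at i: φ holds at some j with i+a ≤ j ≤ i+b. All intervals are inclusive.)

5

Evaluate at each i in [0,7]:
  i=0: ✓ (witness j=1)
  i=1: ✓ (witness j=1)
  i=2: ✗ (none in [2,4])
  i=3: ✗ (none in [3,5])
  i=4: ✓ (witness j=6)
  i=5: ✓ (witness j=6)
  i=6: ✓ (witness j=6)
  i=7: ✗ (none in [7,9])
Positions where it holds: {0, 1, 4, 5, 6} → 5.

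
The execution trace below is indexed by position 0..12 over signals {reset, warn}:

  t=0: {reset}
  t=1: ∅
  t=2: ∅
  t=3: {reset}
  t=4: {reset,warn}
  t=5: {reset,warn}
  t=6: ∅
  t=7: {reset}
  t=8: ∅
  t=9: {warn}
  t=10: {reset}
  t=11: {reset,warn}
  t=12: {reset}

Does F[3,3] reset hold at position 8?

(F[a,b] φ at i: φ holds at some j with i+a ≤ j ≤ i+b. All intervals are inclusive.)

Check reset at each j in [11,11]:
  j=11: true
Found at j=11 → formula holds.

True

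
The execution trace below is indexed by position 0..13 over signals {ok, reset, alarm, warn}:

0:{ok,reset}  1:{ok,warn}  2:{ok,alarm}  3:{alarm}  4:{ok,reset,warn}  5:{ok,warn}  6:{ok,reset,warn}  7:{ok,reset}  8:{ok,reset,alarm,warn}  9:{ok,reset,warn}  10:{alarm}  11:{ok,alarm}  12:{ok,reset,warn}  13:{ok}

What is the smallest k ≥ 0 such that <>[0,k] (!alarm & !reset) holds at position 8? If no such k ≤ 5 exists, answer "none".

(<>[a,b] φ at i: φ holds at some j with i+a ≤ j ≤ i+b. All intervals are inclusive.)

Scan j = 8,9,… for (!alarm & !reset):
  j=8: fails
  j=9: fails
  j=10: fails
  j=11: fails
  j=12: fails
  j=13: holds
First hit at j=13, so smallest k = 13-8 = 5.

5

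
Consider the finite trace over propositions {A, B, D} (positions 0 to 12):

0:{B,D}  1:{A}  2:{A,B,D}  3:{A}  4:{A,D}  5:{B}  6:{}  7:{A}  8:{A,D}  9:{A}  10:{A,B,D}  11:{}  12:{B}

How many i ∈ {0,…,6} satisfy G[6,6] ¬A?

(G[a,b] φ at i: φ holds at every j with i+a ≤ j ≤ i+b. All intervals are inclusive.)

Evaluate at each i in [0,6]:
  i=0: ✓ (all of [6,6])
  i=1: ✗ (fails at j=7)
  i=2: ✗ (fails at j=8)
  i=3: ✗ (fails at j=9)
  i=4: ✗ (fails at j=10)
  i=5: ✓ (all of [11,11])
  i=6: ✓ (all of [12,12])
Positions where it holds: {0, 5, 6} → 3.

3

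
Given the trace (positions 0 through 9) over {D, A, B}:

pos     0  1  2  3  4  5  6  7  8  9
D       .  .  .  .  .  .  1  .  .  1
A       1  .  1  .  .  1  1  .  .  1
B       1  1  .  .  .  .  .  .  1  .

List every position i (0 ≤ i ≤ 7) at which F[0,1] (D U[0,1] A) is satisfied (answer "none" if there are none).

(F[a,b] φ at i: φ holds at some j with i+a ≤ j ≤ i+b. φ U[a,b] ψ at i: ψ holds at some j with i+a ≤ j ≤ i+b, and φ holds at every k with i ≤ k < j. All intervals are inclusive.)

0, 1, 2, 4, 5, 6

Evaluate at each i in [0,7]:
  i=0: ✓ (witness j=0)
  i=1: ✓ (witness j=2)
  i=2: ✓ (witness j=2)
  i=3: ✗ (none in [3,4])
  i=4: ✓ (witness j=5)
  i=5: ✓ (witness j=5)
  i=6: ✓ (witness j=6)
  i=7: ✗ (none in [7,8])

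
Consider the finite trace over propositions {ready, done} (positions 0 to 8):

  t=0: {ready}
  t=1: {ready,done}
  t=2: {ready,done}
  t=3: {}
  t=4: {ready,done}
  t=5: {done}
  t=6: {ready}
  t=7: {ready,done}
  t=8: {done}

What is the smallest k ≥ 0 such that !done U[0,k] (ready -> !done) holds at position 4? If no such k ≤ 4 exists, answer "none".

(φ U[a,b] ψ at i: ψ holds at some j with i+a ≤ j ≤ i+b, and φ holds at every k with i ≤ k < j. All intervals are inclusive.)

none

Need earliest j ≥ 4 with (ready -> !done), and !done at every k in [4,j-1].
  j=4: rhs fails.
  j=5: rhs holds but lhs fails at k=4.
  j=6: rhs holds but lhs fails at k=4.
  j=7: rhs fails.
  j=8: rhs holds but lhs fails at k=4.
No witness within the range → none.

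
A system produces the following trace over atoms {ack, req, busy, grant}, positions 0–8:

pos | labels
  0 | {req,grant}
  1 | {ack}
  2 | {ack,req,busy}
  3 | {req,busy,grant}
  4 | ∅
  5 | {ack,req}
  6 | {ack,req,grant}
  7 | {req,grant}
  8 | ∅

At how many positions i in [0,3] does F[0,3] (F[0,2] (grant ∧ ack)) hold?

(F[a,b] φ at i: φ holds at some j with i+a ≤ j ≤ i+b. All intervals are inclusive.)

3

Evaluate at each i in [0,3]:
  i=0: ✗ (none in [0,3])
  i=1: ✓ (witness j=4)
  i=2: ✓ (witness j=4)
  i=3: ✓ (witness j=4)
Positions where it holds: {1, 2, 3} → 3.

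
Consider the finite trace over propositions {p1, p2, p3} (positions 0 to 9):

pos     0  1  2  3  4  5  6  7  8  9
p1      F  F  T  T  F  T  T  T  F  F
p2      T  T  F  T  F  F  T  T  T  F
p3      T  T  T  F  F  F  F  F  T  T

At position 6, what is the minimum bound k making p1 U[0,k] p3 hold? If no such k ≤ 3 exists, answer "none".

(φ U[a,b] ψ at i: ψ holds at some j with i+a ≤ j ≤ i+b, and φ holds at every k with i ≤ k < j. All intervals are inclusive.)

2

Need earliest j ≥ 6 with p3, and p1 at every k in [6,j-1].
  j=6: rhs fails.
  j=7: rhs fails.
  j=8: rhs holds; lhs holds on [6,7]. k = 2.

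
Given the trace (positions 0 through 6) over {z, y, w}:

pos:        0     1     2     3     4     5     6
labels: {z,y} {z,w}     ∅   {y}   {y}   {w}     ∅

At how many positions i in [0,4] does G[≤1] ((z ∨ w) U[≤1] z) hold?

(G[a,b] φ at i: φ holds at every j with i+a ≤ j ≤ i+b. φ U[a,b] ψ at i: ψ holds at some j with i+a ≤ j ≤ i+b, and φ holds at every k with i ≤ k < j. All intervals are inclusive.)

1

Evaluate at each i in [0,4]:
  i=0: ✓ (all of [0,1])
  i=1: ✗ (fails at j=2)
  i=2: ✗ (fails at j=2)
  i=3: ✗ (fails at j=3)
  i=4: ✗ (fails at j=4)
Positions where it holds: {0} → 1.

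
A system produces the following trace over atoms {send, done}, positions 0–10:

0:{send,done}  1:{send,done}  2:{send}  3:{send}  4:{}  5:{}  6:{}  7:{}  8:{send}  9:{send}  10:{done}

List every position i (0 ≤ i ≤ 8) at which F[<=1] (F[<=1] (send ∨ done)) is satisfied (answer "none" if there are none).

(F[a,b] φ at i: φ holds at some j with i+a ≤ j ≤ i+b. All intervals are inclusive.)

Evaluate at each i in [0,8]:
  i=0: ✓ (witness j=0)
  i=1: ✓ (witness j=1)
  i=2: ✓ (witness j=2)
  i=3: ✓ (witness j=3)
  i=4: ✗ (none in [4,5])
  i=5: ✗ (none in [5,6])
  i=6: ✓ (witness j=7)
  i=7: ✓ (witness j=7)
  i=8: ✓ (witness j=8)

0, 1, 2, 3, 6, 7, 8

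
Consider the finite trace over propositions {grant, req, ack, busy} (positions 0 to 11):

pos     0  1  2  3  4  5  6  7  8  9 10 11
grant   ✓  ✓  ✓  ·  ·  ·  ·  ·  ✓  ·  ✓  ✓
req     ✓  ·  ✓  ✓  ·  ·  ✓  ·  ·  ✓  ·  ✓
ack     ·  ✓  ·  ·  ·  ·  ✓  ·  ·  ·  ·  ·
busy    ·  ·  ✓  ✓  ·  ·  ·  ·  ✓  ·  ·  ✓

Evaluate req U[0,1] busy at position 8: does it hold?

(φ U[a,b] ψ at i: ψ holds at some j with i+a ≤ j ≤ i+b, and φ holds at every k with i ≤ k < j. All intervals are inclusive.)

Need some j in [8,9] with busy, and req at every k in [8,j-1].
  j=8: busy holds; no prefix to check → satisfied.

True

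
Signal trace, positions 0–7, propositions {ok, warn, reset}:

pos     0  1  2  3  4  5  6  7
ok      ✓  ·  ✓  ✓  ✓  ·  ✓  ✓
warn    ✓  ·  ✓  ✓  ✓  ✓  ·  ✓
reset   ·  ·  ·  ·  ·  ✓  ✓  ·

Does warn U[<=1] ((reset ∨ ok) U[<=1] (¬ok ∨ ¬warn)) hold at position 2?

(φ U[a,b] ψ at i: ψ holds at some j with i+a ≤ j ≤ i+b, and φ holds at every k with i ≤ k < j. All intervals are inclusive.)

Need some j in [2,3] with ((reset ∨ ok) U[<=1] (¬ok ∨ ¬warn)), and warn at every k in [2,j-1].
  j=2: ((reset ∨ ok) U[<=1] (¬ok ∨ ¬warn)) — fails.
  j=3: ((reset ∨ ok) U[<=1] (¬ok ∨ ¬warn)) — fails.
No j in the window works → until fails.

Does not hold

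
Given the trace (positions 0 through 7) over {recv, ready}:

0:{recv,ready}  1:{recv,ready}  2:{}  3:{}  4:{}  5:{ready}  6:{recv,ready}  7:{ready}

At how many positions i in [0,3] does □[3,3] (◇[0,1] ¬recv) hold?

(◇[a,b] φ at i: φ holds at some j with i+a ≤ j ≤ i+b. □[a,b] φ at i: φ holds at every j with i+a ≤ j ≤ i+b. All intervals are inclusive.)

4

Evaluate at each i in [0,3]:
  i=0: ✓ (all of [3,3])
  i=1: ✓ (all of [4,4])
  i=2: ✓ (all of [5,5])
  i=3: ✓ (all of [6,6])
Positions where it holds: {0, 1, 2, 3} → 4.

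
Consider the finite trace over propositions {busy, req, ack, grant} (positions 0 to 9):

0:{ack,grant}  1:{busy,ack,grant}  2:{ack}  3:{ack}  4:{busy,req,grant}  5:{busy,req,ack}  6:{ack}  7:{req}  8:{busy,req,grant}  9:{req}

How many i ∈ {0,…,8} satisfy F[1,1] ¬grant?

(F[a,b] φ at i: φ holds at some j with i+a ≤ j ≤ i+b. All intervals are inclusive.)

6

Evaluate at each i in [0,8]:
  i=0: ✗ (none in [1,1])
  i=1: ✓ (witness j=2)
  i=2: ✓ (witness j=3)
  i=3: ✗ (none in [4,4])
  i=4: ✓ (witness j=5)
  i=5: ✓ (witness j=6)
  i=6: ✓ (witness j=7)
  i=7: ✗ (none in [8,8])
  i=8: ✓ (witness j=9)
Positions where it holds: {1, 2, 4, 5, 6, 8} → 6.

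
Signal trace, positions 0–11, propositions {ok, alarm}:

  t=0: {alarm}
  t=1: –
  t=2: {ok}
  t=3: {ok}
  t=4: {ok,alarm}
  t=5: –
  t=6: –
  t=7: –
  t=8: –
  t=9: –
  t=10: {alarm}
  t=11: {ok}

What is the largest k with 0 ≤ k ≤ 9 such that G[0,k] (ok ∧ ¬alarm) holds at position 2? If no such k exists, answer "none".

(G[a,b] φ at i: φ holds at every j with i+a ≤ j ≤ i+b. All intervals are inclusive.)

1

(ok ∧ ¬alarm) must hold from j=2 onward; find where it first fails.
  j=2: holds
  j=3: holds
  j=4: fails
Holds on [2,3], so largest k = 1.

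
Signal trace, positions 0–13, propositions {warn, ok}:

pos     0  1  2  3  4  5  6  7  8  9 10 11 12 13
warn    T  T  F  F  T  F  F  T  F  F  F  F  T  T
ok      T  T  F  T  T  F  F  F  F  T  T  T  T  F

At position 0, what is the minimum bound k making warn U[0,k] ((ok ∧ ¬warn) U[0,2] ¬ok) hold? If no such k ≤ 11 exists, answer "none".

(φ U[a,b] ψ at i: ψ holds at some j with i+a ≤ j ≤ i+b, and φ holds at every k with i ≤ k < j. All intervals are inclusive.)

2

Need earliest j ≥ 0 with ((ok ∧ ¬warn) U[0,2] ¬ok), and warn at every k in [0,j-1].
  j=0: rhs fails.
  j=1: rhs fails.
  j=2: rhs holds; lhs holds on [0,1]. k = 2.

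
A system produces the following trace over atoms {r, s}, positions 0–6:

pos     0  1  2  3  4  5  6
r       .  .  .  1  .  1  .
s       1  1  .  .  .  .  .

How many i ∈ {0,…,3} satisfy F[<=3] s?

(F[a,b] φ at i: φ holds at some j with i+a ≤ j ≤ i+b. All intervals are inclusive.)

2

Evaluate at each i in [0,3]:
  i=0: ✓ (witness j=0)
  i=1: ✓ (witness j=1)
  i=2: ✗ (none in [2,5])
  i=3: ✗ (none in [3,6])
Positions where it holds: {0, 1} → 2.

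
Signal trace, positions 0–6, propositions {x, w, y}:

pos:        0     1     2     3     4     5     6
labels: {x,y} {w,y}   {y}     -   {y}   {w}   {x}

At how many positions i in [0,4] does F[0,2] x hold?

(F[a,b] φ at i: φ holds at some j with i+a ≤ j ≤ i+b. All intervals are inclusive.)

Evaluate at each i in [0,4]:
  i=0: ✓ (witness j=0)
  i=1: ✗ (none in [1,3])
  i=2: ✗ (none in [2,4])
  i=3: ✗ (none in [3,5])
  i=4: ✓ (witness j=6)
Positions where it holds: {0, 4} → 2.

2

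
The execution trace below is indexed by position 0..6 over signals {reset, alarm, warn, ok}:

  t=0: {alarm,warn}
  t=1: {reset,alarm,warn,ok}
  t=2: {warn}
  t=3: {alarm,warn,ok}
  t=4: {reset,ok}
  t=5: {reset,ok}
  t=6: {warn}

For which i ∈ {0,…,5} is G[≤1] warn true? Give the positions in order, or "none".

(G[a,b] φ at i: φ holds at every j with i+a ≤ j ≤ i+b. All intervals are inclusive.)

0, 1, 2

Evaluate at each i in [0,5]:
  i=0: ✓ (all of [0,1])
  i=1: ✓ (all of [1,2])
  i=2: ✓ (all of [2,3])
  i=3: ✗ (fails at j=4)
  i=4: ✗ (fails at j=4)
  i=5: ✗ (fails at j=5)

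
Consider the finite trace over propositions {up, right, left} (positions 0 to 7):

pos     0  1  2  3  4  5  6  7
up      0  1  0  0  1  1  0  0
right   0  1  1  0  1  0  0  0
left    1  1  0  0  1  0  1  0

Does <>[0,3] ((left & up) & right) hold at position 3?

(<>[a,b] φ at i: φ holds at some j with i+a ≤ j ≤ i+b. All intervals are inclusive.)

Check ((left & up) & right) at each j in [3,6]:
  j=3: false
  j=4: true
  j=5: false
  j=6: false
Found at j=4 → formula holds.

Yes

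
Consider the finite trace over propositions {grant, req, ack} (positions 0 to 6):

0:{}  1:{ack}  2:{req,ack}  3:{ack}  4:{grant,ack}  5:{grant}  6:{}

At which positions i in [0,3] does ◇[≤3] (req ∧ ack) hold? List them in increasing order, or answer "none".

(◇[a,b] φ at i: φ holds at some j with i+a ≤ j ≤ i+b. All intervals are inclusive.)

0, 1, 2

Evaluate at each i in [0,3]:
  i=0: ✓ (witness j=2)
  i=1: ✓ (witness j=2)
  i=2: ✓ (witness j=2)
  i=3: ✗ (none in [3,6])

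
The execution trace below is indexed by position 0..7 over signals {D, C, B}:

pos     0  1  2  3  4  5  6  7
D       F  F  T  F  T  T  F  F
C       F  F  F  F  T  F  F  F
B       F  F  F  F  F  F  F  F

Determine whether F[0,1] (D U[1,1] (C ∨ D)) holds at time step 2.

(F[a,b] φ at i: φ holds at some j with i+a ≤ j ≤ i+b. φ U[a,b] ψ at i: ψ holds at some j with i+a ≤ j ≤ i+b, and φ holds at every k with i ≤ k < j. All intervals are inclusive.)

False

Check (D U[1,1] (C ∨ D)) at each j in [2,3]:
  j=2: fails
  j=3: fails
No position in the window satisfies it → formula fails.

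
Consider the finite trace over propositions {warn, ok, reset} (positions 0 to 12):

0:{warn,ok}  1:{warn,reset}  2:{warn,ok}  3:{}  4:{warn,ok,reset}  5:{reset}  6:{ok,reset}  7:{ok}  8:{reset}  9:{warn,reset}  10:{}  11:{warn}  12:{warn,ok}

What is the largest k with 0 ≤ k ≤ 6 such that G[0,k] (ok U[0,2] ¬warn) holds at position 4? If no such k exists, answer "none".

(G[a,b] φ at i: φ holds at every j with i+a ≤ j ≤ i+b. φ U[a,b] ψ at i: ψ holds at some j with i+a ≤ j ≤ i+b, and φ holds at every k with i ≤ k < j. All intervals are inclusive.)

(ok U[0,2] ¬warn) must hold from j=4 onward; find where it first fails.
  j=4: holds
  j=5: holds
  j=6: holds
  j=7: holds
  j=8: holds
  j=9: fails
Holds on [4,8], so largest k = 4.

4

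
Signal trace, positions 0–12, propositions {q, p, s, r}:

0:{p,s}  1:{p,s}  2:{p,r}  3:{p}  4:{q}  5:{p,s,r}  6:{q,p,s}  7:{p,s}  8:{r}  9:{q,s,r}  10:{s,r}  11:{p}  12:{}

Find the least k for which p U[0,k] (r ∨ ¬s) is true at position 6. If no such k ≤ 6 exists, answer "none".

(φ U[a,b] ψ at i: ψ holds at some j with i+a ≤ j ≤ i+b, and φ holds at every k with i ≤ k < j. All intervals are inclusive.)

Need earliest j ≥ 6 with (r ∨ ¬s), and p at every k in [6,j-1].
  j=6: rhs fails.
  j=7: rhs fails.
  j=8: rhs holds; lhs holds on [6,7]. k = 2.

2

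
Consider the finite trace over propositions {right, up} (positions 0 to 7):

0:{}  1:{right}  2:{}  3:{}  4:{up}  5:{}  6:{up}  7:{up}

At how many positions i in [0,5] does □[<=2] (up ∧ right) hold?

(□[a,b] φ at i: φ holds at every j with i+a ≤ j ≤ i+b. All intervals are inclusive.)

Evaluate at each i in [0,5]:
  i=0: ✗ (fails at j=0)
  i=1: ✗ (fails at j=1)
  i=2: ✗ (fails at j=2)
  i=3: ✗ (fails at j=3)
  i=4: ✗ (fails at j=4)
  i=5: ✗ (fails at j=5)
Positions where it holds: {} → 0.

0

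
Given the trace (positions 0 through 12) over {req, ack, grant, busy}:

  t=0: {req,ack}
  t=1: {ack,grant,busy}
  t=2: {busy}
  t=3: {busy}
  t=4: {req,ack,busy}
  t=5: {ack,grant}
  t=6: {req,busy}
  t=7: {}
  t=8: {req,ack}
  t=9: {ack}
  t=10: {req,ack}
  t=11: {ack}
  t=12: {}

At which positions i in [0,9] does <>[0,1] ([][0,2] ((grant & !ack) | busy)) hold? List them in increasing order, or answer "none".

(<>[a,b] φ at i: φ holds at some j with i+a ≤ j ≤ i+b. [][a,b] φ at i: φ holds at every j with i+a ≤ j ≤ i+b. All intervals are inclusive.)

Evaluate at each i in [0,9]:
  i=0: ✓ (witness j=1)
  i=1: ✓ (witness j=1)
  i=2: ✓ (witness j=2)
  i=3: ✗ (none in [3,4])
  i=4: ✗ (none in [4,5])
  i=5: ✗ (none in [5,6])
  i=6: ✗ (none in [6,7])
  i=7: ✗ (none in [7,8])
  i=8: ✗ (none in [8,9])
  i=9: ✗ (none in [9,10])

0, 1, 2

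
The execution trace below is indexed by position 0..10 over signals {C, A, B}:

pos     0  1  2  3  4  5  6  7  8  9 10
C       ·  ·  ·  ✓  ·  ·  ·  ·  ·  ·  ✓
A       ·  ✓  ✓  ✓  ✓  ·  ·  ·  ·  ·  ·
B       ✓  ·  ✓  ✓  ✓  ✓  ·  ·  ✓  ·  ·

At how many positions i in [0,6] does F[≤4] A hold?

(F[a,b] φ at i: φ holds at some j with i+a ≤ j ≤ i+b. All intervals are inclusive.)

Evaluate at each i in [0,6]:
  i=0: ✓ (witness j=1)
  i=1: ✓ (witness j=1)
  i=2: ✓ (witness j=2)
  i=3: ✓ (witness j=3)
  i=4: ✓ (witness j=4)
  i=5: ✗ (none in [5,9])
  i=6: ✗ (none in [6,10])
Positions where it holds: {0, 1, 2, 3, 4} → 5.

5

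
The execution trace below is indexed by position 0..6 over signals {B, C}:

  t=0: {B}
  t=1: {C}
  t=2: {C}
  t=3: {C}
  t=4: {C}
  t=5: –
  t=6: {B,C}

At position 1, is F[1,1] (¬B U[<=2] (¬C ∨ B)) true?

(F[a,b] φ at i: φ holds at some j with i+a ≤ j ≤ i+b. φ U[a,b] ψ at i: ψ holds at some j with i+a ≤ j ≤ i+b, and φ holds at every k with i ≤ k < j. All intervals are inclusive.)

Check (¬B U[<=2] (¬C ∨ B)) at each j in [2,2]:
  j=2: fails
No position in the window satisfies it → formula fails.

Does not hold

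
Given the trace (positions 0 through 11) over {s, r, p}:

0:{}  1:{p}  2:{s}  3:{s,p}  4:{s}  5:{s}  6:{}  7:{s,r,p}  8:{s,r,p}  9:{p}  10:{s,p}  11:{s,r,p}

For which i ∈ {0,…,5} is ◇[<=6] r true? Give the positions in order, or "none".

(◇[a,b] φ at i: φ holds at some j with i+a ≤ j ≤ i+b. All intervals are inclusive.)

Evaluate at each i in [0,5]:
  i=0: ✗ (none in [0,6])
  i=1: ✓ (witness j=7)
  i=2: ✓ (witness j=7)
  i=3: ✓ (witness j=7)
  i=4: ✓ (witness j=7)
  i=5: ✓ (witness j=7)

1, 2, 3, 4, 5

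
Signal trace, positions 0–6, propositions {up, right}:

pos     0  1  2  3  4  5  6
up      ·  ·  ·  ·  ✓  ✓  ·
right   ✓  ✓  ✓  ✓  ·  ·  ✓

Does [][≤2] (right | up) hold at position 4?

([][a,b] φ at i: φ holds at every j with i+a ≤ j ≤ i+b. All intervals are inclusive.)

Check (right | up) at every j in [4,6]:
  j=4: true
  j=5: true
  j=6: true
All positions satisfy it → formula holds.

Yes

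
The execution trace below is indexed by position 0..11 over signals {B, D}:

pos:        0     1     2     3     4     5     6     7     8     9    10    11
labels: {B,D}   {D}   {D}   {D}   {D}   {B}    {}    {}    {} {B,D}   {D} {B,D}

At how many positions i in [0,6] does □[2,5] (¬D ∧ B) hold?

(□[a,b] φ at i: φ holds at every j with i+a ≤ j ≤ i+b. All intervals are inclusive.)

Evaluate at each i in [0,6]:
  i=0: ✗ (fails at j=2)
  i=1: ✗ (fails at j=3)
  i=2: ✗ (fails at j=4)
  i=3: ✗ (fails at j=6)
  i=4: ✗ (fails at j=6)
  i=5: ✗ (fails at j=7)
  i=6: ✗ (fails at j=8)
Positions where it holds: {} → 0.

0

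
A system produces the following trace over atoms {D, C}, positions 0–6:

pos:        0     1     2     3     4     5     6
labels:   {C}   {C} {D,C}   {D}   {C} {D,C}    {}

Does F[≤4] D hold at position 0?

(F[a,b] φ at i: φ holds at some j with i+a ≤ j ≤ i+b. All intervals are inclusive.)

Check D at each j in [0,4]:
  j=0: false
  j=1: false
  j=2: true
  j=3: true
  j=4: false
Found at j=2 → formula holds.

True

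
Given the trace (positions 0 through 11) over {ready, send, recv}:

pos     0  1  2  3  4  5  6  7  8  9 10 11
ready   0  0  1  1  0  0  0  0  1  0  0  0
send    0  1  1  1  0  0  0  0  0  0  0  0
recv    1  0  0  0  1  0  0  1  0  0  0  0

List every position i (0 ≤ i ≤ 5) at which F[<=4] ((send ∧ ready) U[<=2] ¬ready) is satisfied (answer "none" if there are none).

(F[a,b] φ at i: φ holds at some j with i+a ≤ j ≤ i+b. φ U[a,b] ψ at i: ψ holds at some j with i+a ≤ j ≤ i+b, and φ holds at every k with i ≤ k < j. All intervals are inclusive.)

Evaluate at each i in [0,5]:
  i=0: ✓ (witness j=0)
  i=1: ✓ (witness j=1)
  i=2: ✓ (witness j=2)
  i=3: ✓ (witness j=3)
  i=4: ✓ (witness j=4)
  i=5: ✓ (witness j=5)

0, 1, 2, 3, 4, 5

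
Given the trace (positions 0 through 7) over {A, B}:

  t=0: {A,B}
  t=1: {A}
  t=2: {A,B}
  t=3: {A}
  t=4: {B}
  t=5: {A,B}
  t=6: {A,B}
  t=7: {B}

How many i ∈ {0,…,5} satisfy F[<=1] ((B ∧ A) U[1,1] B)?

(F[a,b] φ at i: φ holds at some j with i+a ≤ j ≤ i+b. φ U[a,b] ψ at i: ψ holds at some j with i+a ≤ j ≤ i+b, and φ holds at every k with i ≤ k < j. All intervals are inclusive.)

Evaluate at each i in [0,5]:
  i=0: ✗ (none in [0,1])
  i=1: ✗ (none in [1,2])
  i=2: ✗ (none in [2,3])
  i=3: ✗ (none in [3,4])
  i=4: ✓ (witness j=5)
  i=5: ✓ (witness j=5)
Positions where it holds: {4, 5} → 2.

2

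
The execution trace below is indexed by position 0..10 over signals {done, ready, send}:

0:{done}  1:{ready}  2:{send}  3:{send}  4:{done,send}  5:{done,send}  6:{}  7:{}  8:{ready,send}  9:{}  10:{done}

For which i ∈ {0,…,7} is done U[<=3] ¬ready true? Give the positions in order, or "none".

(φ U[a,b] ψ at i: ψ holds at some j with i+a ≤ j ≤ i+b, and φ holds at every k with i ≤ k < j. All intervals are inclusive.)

0, 2, 3, 4, 5, 6, 7

Evaluate at each i in [0,7]:
  i=0: ✓ (rhs at j=0)
  i=1: ✗ (lhs fails at k=1 before rhs at j=2)
  i=2: ✓ (rhs at j=2)
  i=3: ✓ (rhs at j=3)
  i=4: ✓ (rhs at j=4)
  i=5: ✓ (rhs at j=5)
  i=6: ✓ (rhs at j=6)
  i=7: ✓ (rhs at j=7)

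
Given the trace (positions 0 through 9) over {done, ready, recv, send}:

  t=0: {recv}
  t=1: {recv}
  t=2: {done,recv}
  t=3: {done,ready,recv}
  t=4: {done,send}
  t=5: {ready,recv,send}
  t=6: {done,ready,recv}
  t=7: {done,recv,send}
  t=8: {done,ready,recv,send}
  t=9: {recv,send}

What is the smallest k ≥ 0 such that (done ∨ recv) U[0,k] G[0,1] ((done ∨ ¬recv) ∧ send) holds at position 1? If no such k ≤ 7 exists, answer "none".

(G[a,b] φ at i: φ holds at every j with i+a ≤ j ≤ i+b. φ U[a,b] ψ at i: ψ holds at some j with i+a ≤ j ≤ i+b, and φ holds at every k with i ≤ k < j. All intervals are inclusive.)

Need earliest j ≥ 1 with G[0,1] ((done ∨ ¬recv) ∧ send), and (done ∨ recv) at every k in [1,j-1].
  j=1: rhs fails.
  j=2: rhs fails.
  j=3: rhs fails.
  j=4: rhs fails.
  j=5: rhs fails.
  j=6: rhs fails.
  j=7: rhs holds; lhs holds on [1,6]. k = 6.

6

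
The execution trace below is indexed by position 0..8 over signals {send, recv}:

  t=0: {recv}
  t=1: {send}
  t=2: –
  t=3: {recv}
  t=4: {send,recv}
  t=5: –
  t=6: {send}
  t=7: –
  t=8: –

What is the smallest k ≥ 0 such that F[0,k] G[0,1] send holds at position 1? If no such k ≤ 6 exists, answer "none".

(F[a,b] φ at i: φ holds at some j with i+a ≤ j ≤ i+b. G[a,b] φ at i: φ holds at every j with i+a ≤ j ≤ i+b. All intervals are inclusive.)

none

Scan j = 1,2,… for G[0,1] send:
  j=1: fails
  j=2: fails
  j=3: fails
  j=4: fails
  j=5: fails
  j=6: fails
  j=7: fails
No j in [1,7] satisfies it → none.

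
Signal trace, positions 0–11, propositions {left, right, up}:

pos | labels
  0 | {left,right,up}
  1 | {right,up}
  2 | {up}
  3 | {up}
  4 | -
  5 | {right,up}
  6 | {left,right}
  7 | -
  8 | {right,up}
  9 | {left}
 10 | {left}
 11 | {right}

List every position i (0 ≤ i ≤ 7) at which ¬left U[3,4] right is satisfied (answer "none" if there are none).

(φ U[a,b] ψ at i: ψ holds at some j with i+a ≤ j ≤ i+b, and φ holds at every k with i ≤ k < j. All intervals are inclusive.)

Evaluate at each i in [0,7]:
  i=0: ✗ (no rhs in [3,4])
  i=1: ✓ (rhs at j=5; lhs holds on [1,4])
  i=2: ✓ (rhs at j=5; lhs holds on [2,4])
  i=3: ✓ (rhs at j=6; lhs holds on [3,5])
  i=4: ✗ (lhs fails at k=6 before rhs at j=8)
  i=5: ✗ (lhs fails at k=6 before rhs at j=8)
  i=6: ✗ (no rhs in [9,10])
  i=7: ✗ (lhs fails at k=9 before rhs at j=11)

1, 2, 3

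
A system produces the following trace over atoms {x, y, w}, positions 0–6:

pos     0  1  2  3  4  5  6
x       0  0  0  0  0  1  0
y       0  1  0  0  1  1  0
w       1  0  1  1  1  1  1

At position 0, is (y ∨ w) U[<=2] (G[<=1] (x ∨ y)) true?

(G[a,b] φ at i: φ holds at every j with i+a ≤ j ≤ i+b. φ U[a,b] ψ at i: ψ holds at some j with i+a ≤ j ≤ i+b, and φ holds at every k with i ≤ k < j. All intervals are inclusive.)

Need some j in [0,2] with G[<=1] (x ∨ y), and (y ∨ w) at every k in [0,j-1].
  j=0: G[<=1] (x ∨ y) — fails at 0.
  j=1: G[<=1] (x ∨ y) — fails at 2.
  j=2: G[<=1] (x ∨ y) — fails at 2.
No j in the window works → until fails.

False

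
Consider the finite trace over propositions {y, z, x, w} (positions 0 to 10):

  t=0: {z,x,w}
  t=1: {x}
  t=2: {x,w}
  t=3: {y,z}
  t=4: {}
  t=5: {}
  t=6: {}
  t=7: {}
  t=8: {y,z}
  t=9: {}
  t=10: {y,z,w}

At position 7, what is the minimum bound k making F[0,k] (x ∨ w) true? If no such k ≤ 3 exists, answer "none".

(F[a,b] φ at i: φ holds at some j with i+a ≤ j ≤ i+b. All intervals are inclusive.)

Scan j = 7,8,… for (x ∨ w):
  j=7: fails
  j=8: fails
  j=9: fails
  j=10: holds
First hit at j=10, so smallest k = 10-7 = 3.

3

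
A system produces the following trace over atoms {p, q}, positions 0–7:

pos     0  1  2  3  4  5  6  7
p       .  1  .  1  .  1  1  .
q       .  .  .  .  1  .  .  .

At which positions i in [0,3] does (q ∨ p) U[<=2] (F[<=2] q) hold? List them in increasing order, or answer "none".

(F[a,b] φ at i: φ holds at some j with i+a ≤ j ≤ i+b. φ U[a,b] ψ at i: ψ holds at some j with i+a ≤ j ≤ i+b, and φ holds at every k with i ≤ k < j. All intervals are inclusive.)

Evaluate at each i in [0,3]:
  i=0: ✗ (lhs fails at k=0 before rhs at j=2)
  i=1: ✓ (rhs at j=2; lhs holds on [1,1])
  i=2: ✓ (rhs at j=2)
  i=3: ✓ (rhs at j=3)

1, 2, 3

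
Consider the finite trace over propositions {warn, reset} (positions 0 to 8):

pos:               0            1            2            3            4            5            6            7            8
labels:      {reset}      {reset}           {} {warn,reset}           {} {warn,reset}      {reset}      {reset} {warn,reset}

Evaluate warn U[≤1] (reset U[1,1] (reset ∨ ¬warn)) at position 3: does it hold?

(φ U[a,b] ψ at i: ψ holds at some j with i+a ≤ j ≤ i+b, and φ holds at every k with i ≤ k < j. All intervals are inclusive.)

Yes

Need some j in [3,4] with (reset U[1,1] (reset ∨ ¬warn)), and warn at every k in [3,j-1].
  j=3: (reset U[1,1] (reset ∨ ¬warn)) holds; no prefix to check → satisfied.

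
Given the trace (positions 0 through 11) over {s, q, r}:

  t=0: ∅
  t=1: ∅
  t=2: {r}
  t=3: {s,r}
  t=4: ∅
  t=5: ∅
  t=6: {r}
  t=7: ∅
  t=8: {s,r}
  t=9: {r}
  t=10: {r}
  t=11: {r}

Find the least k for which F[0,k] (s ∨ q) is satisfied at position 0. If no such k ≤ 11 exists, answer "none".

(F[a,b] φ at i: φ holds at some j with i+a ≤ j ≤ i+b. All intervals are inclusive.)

Scan j = 0,1,… for (s ∨ q):
  j=0: fails
  j=1: fails
  j=2: fails
  j=3: holds
First hit at j=3, so smallest k = 3-0 = 3.

3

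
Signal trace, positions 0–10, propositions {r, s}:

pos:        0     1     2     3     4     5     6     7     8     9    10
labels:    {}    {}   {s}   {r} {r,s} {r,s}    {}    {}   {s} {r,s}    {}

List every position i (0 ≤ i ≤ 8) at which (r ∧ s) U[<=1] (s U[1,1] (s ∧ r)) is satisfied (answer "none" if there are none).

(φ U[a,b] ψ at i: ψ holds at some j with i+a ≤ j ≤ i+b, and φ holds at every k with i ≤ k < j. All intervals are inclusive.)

4, 8

Evaluate at each i in [0,8]:
  i=0: ✗ (no rhs in [0,1])
  i=1: ✗ (no rhs in [1,2])
  i=2: ✗ (no rhs in [2,3])
  i=3: ✗ (lhs fails at k=3 before rhs at j=4)
  i=4: ✓ (rhs at j=4)
  i=5: ✗ (no rhs in [5,6])
  i=6: ✗ (no rhs in [6,7])
  i=7: ✗ (lhs fails at k=7 before rhs at j=8)
  i=8: ✓ (rhs at j=8)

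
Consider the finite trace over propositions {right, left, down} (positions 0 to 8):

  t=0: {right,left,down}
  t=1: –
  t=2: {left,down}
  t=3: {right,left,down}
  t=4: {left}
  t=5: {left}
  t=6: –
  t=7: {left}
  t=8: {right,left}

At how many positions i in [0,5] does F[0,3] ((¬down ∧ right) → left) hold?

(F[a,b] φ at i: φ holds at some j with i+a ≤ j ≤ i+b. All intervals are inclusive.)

Evaluate at each i in [0,5]:
  i=0: ✓ (witness j=0)
  i=1: ✓ (witness j=1)
  i=2: ✓ (witness j=2)
  i=3: ✓ (witness j=3)
  i=4: ✓ (witness j=4)
  i=5: ✓ (witness j=5)
Positions where it holds: {0, 1, 2, 3, 4, 5} → 6.

6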